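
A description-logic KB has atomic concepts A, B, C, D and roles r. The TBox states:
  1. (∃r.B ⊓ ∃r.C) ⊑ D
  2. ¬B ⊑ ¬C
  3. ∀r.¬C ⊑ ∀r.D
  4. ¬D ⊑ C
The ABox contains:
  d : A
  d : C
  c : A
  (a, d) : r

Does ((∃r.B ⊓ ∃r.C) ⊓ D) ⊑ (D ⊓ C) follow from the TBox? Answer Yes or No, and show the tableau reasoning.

1. ((∃r.B ⊓ ∃r.C) ⊓ D) ⊑ (D ⊓ C)  ⇔  (((∃r.B ⊓ ∃r.C) ⊓ D) ⊓ (¬D ⊔ ¬C)) unsat w.r.t. T
   open: L(x₀) ⊇ {B, D, ¬C, ∃r.B, ∃r.C} (+ ∃-successors)
2. Hence ((∃r.B ⊓ ∃r.C) ⊓ D) ⊑ (D ⊓ C): not entailed.

No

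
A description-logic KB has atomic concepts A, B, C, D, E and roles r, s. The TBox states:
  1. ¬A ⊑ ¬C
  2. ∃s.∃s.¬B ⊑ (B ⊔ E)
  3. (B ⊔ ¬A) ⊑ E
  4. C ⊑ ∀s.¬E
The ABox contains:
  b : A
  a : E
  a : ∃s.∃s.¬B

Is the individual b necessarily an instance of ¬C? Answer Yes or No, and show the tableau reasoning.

No

1. b : ¬C?  L(b) = {A} ∪ {C}
   apply at b: C⊑∀s.¬E
   open: L(b) ⊇ {A, C, ¬B, ∀s.¬E, ∀s.∀s.B} — b ∉ ¬C possible
2. Hence b : ¬C: not entailed.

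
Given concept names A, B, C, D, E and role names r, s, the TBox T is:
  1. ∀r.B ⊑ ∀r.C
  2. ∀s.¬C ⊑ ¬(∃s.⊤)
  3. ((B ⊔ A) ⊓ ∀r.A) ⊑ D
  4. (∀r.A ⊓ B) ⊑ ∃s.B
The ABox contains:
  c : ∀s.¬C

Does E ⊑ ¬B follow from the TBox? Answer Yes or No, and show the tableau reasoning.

1. E ⊑ ¬B  ⇔  (E ⊓ B) unsat w.r.t. T
   open: L(x₀) ⊇ {B, E, ∃r.¬A, ∃r.¬B, ∃s.C} (+ ∃-successors)
2. Hence E ⊑ ¬B: not entailed.

No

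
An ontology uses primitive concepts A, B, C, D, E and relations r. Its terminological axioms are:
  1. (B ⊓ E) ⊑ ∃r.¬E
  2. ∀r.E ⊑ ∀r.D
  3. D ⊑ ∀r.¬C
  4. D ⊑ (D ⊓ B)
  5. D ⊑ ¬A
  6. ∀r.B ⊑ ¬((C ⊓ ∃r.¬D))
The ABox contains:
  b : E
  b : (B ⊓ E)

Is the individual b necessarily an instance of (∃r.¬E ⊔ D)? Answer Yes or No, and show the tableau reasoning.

Yes

1. b : (∃r.¬E ⊔ D)?  L(b) = {E, (B ⊓ E)} ∪ {(∀r.E ⊓ ¬D)}
   clash {E, ¬E} at an ∃-successor — b ∈ (∃r.¬E ⊔ D)
2. Hence b : (∃r.¬E ⊔ D): entailed.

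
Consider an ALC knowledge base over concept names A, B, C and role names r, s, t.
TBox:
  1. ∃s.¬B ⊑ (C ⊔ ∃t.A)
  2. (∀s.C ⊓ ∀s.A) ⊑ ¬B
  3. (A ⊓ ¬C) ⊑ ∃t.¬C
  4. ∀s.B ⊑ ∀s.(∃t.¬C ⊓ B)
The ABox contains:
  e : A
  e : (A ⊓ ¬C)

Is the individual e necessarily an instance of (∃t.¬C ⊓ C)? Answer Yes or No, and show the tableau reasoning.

1. e : (∃t.¬C ⊓ C)?  L(e) = {A, (A ⊓ ¬C)} ∪ {(∀t.C ⊔ ¬C)}
   apply at e: (A ⊓ ¬C)⊑∃t.¬C
   open: L(e) ⊇ {A, ¬C, ∀s.(∃t.¬C ⊓ B), ∀s.B, ∃s.¬C, …} (+ ∃-successors) — e ∉ (∃t.¬C ⊓ C) possible
2. Hence e : (∃t.¬C ⊓ C): not entailed.

No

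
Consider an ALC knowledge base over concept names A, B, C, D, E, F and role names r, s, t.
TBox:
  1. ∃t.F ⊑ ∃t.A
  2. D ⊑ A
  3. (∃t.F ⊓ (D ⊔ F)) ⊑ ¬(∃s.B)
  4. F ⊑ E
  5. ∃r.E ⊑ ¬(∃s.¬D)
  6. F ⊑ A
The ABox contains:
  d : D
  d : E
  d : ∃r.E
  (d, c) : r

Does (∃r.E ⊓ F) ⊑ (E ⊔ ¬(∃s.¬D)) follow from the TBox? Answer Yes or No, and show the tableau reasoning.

1. (∃r.E ⊓ F) ⊑ (E ⊔ ¬(∃s.¬D))  ⇔  ((∃r.E ⊓ F) ⊓ (¬E ⊓ ∃s.¬D)) unsat w.r.t. T
   all branches close; clash {E, ¬E} at x₀
2. Hence (∃r.E ⊓ F) ⊑ (E ⊔ ¬(∃s.¬D)): entailed.

Yes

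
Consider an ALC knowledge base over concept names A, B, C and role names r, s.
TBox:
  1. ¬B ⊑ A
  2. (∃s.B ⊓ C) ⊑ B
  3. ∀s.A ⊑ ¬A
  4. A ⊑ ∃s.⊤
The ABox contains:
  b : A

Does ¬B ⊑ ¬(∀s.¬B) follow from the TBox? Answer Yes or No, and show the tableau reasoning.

Yes

1. ¬B ⊑ ¬(∀s.¬B)  ⇔  (¬B ⊓ ∀s.¬B) unsat w.r.t. T
   all branches close; clash {A, ¬A} at x₀
2. Hence ¬B ⊑ ¬(∀s.¬B): entailed.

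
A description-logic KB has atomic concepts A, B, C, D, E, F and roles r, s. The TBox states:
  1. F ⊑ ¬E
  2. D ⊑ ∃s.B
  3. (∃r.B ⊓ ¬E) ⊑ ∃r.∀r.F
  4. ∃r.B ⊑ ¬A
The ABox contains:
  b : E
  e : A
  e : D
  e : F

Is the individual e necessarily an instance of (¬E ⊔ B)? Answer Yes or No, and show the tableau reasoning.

Yes

1. e : (¬E ⊔ B)?  L(e) = {A, D, F} ∪ {(E ⊓ ¬B)}
   clash {E, ¬E} at e — e ∈ (¬E ⊔ B)
2. Hence e : (¬E ⊔ B): entailed.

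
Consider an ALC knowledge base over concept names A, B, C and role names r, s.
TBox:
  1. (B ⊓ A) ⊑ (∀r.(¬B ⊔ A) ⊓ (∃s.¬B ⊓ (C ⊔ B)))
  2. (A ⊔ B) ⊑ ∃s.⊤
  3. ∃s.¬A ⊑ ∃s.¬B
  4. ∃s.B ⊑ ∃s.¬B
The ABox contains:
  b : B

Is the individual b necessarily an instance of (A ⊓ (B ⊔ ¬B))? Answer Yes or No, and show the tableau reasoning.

No

1. b : (A ⊓ (B ⊔ ¬B))?  L(b) = {B} ∪ {(¬A ⊔ (¬B ⊓ B))}
   open: L(b) ⊇ {B, ¬A, ∀s.A, ∀s.¬B, ∃s.⊤} (+ ∃-successors) — b ∉ (A ⊓ (B ⊔ ¬B)) possible
2. Hence b : (A ⊓ (B ⊔ ¬B)): not entailed.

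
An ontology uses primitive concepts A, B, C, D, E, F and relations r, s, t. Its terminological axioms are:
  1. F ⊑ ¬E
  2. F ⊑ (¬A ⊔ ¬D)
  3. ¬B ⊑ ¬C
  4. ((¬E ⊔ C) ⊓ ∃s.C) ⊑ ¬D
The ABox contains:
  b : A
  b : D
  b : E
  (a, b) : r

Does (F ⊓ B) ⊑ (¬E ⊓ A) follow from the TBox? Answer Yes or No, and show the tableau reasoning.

1. (F ⊓ B) ⊑ (¬E ⊓ A)  ⇔  ((F ⊓ B) ⊓ (E ⊔ ¬A)) unsat w.r.t. T
   apply at x₀: F⊑¬E; F⊑(¬A ⊔ ¬D)
   open: L(x₀) ⊇ {B, F, ¬A, ¬E, ∀s.¬C}
2. Hence (F ⊓ B) ⊑ (¬E ⊓ A): not entailed.

No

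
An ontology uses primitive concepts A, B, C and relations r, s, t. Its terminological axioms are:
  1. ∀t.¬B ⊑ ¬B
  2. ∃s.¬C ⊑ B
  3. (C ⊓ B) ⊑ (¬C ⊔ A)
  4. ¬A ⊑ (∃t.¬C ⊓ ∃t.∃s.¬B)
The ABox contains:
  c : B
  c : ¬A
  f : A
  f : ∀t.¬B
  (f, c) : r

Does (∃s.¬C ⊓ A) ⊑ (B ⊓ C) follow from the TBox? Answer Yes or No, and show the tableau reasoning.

1. (∃s.¬C ⊓ A) ⊑ (B ⊓ C)  ⇔  ((∃s.¬C ⊓ A) ⊓ (¬B ⊔ ¬C)) unsat w.r.t. T
   apply at x₀: ∃s.¬C⊑B
   open: L(x₀) ⊇ {A, B, ¬C, ∃s.¬C, ∃t.B} (+ ∃-successors)
2. Hence (∃s.¬C ⊓ A) ⊑ (B ⊓ C): not entailed.

No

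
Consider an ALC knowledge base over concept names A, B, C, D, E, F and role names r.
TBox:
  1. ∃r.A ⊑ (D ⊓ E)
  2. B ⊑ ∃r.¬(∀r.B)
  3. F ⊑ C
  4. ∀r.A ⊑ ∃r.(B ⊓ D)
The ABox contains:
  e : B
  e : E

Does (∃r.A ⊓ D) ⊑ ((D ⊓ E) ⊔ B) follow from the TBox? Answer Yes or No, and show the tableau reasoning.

Yes

1. (∃r.A ⊓ D) ⊑ ((D ⊓ E) ⊔ B)  ⇔  ((∃r.A ⊓ D) ⊓ ((¬D ⊔ ¬E) ⊓ ¬B)) unsat w.r.t. T
   all branches close; clash {E, ¬E} at x₀
2. Hence (∃r.A ⊓ D) ⊑ ((D ⊓ E) ⊔ B): entailed.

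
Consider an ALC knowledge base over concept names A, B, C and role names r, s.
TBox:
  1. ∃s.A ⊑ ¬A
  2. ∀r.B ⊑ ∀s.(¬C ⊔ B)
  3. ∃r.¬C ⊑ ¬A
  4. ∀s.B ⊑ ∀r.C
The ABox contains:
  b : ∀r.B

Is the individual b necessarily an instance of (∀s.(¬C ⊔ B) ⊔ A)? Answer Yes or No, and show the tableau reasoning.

Yes

1. b : (∀s.(¬C ⊔ B) ⊔ A)?  L(b) = {∀r.B} ∪ {(∃s.(C ⊓ ¬B) ⊓ ¬A)}
   clash {B, ¬B} at an ∃-successor — b ∈ (∀s.(¬C ⊔ B) ⊔ A)
2. Hence b : (∀s.(¬C ⊔ B) ⊔ A): entailed.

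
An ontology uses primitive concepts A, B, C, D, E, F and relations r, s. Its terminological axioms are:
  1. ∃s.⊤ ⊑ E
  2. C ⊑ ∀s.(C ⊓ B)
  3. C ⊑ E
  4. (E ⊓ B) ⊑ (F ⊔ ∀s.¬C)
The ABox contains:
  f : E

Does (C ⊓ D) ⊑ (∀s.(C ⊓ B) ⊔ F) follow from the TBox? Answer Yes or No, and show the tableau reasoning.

1. (C ⊓ D) ⊑ (∀s.(C ⊓ B) ⊔ F)  ⇔  ((C ⊓ D) ⊓ (∃s.(¬C ⊔ ¬B) ⊓ ¬F)) unsat w.r.t. T
   all branches close; clash {C, ¬C} at an ∃-successor
2. Hence (C ⊓ D) ⊑ (∀s.(C ⊓ B) ⊔ F): entailed.

Yes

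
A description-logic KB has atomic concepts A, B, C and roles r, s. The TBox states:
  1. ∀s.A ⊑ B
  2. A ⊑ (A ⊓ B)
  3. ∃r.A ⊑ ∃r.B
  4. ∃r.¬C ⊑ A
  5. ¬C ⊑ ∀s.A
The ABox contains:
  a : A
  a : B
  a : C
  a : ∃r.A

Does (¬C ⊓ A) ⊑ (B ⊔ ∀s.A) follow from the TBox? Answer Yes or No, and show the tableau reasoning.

Yes

1. (¬C ⊓ A) ⊑ (B ⊔ ∀s.A)  ⇔  ((¬C ⊓ A) ⊓ (¬B ⊓ ∃s.¬A)) unsat w.r.t. T
   all branches close; clash {B, ¬B} at x₀
2. Hence (¬C ⊓ A) ⊑ (B ⊔ ∀s.A): entailed.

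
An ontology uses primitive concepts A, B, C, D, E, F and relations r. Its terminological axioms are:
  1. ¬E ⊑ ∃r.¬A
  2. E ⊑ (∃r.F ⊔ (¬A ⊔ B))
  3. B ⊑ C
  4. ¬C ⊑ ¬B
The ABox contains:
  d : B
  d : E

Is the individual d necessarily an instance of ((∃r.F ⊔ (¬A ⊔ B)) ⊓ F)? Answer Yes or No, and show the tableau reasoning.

No

1. d : ((∃r.F ⊔ (¬A ⊔ B)) ⊓ F)?  L(d) = {B, E} ∪ {((∀r.¬F ⊓ (A ⊓ ¬B)) ⊔ ¬F)}
   apply at d: E⊑(∃r.F ⊔ (¬A ⊔ B)); B⊑C
   open: L(d) ⊇ {B, C, E, ¬F, ∃r.F} (+ ∃-successors) — d ∉ ((∃r.F ⊔ (¬A ⊔ B)) ⊓ F) possible
2. Hence d : ((∃r.F ⊔ (¬A ⊔ B)) ⊓ F): not entailed.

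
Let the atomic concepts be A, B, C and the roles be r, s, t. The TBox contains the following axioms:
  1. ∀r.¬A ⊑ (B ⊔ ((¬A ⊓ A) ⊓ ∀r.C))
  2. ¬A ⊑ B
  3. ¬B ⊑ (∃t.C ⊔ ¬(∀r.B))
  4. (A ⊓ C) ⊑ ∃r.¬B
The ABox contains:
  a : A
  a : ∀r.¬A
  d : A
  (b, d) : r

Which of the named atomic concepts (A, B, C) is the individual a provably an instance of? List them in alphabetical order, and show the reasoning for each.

{A, B}

1. a : A?  L(a) = {A, ∀r.¬A} ∪ {¬A}
   clash {A, ¬A} at a — a ∈ A
2. a : B?  L(a) = {A, ∀r.¬A} ∪ {¬B}
   clash {A, ¬A} at a — a ∈ B
3. a : C?  L(a) = {A, ∀r.¬A} ∪ {¬C}
   apply at a: ∀r.¬A⊑(B ⊔ ((¬A ⊓ A) ⊓ ∀r.C))
   open: L(a) ⊇ {A, B, ¬C, ∀r.¬A} — a ∉ C possible
4. Entailed for a: {A, B}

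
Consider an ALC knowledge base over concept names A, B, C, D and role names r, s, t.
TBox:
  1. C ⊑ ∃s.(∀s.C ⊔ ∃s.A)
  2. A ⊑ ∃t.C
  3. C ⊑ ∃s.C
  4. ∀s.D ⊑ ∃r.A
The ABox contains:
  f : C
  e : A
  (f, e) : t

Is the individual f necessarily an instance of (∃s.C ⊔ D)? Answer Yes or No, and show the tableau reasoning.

Yes

1. f : (∃s.C ⊔ D)?  L(f) = {C} ∪ {(∀s.¬C ⊓ ¬D)}
   clash {C, ¬C} at an ∃-successor — f ∈ (∃s.C ⊔ D)
2. Hence f : (∃s.C ⊔ D): entailed.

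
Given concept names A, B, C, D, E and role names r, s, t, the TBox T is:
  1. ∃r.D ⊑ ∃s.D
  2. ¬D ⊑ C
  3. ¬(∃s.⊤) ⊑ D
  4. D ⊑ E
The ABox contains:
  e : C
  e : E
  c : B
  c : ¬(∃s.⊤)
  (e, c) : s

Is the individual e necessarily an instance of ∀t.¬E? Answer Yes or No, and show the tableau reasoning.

1. e : ∀t.¬E?  L(e) = {C, E} ∪ {∃t.E}
   open: L(e) ⊇ {C, E, ∀r.¬D, ∃s.⊤, ∃t.E} (+ ∃-successors) — e ∉ ∀t.¬E possible
2. Hence e : ∀t.¬E: not entailed.

No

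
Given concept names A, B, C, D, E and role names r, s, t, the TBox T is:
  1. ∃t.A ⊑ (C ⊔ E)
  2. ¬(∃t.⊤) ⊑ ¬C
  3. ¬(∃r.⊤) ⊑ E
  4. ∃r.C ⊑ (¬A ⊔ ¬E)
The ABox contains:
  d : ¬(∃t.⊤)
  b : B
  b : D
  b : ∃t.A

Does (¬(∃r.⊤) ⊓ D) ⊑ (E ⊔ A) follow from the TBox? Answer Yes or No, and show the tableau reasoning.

1. (¬(∃r.⊤) ⊓ D) ⊑ (E ⊔ A)  ⇔  ((∀r.⊥ ⊓ D) ⊓ (¬E ⊓ ¬A)) unsat w.r.t. T
   all branches close; clash {E, ¬E} at x₀
2. Hence (¬(∃r.⊤) ⊓ D) ⊑ (E ⊔ A): entailed.

Yes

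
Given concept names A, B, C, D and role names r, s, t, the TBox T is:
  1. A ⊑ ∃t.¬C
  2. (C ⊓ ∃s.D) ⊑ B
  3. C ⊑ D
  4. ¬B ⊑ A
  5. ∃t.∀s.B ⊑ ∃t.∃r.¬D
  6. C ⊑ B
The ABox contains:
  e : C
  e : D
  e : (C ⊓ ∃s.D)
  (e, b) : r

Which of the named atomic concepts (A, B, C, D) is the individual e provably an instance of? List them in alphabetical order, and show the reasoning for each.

1. e : A?  L(e) = {C, D, (C ⊓ ∃s.D)} ∪ {¬A}
   apply at e: (C ⊓ ∃s.D)⊑B; C⊑B
   open: L(e) ⊇ {B, C, D, ¬A, ∀t.∃s.¬B, …} (+ ∃-successors) — e ∉ A possible
2. e : B?  L(e) = {C, D, (C ⊓ ∃s.D)} ∪ {¬B}
   clash {B, ¬B} at e — e ∈ B
3. e : C?  L(e) = {C, D, (C ⊓ ∃s.D)} ∪ {¬C}
   clash {C, ¬C} at e — e ∈ C
4. e : D?  L(e) = {C, D, (C ⊓ ∃s.D)} ∪ {¬D}
   clash {D, ¬D} at e — e ∈ D
5. Entailed for e: {B, C, D}

{B, C, D}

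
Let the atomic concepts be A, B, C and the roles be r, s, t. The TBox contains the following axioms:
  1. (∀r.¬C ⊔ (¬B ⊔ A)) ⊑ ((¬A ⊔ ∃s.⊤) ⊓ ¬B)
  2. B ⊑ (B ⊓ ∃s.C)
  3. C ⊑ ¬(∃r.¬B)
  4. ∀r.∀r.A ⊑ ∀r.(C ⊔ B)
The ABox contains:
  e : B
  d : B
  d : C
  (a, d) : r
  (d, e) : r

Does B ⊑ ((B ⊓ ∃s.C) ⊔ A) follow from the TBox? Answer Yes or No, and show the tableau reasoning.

Yes

1. B ⊑ ((B ⊓ ∃s.C) ⊔ A)  ⇔  (B ⊓ ((¬B ⊔ ∀s.¬C) ⊓ ¬A)) unsat w.r.t. T
   all branches close; clash {B, ¬B} at x₀
2. Hence B ⊑ ((B ⊓ ∃s.C) ⊔ A): entailed.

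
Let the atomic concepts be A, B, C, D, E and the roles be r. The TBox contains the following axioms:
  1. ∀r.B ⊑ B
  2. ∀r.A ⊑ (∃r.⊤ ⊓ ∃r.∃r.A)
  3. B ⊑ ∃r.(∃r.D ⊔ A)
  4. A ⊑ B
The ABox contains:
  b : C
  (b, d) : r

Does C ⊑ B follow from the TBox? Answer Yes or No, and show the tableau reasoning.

1. C ⊑ B  ⇔  (C ⊓ ¬B) unsat w.r.t. T
   open: L(x₀) ⊇ {C, ¬A, ¬B, ∃r.¬A, ∃r.¬B} (+ ∃-successors)
2. Hence C ⊑ B: not entailed.

No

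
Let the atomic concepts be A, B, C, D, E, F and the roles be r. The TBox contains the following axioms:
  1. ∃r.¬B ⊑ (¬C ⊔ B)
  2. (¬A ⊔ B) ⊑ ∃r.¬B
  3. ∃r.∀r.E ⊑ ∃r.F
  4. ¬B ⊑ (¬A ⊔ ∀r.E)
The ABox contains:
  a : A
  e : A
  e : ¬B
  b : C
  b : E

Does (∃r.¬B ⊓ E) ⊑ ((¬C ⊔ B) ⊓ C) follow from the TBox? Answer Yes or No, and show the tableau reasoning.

No

1. (∃r.¬B ⊓ E) ⊑ ((¬C ⊔ B) ⊓ C)  ⇔  ((∃r.¬B ⊓ E) ⊓ ((C ⊓ ¬B) ⊔ ¬C)) unsat w.r.t. T
   apply at x₀: ∃r.¬B⊑(¬C ⊔ B)
   open: L(x₀) ⊇ {B, E, ¬C, ∀r.∃r.¬E, ∃r.¬B} (+ ∃-successors)
2. Hence (∃r.¬B ⊓ E) ⊑ ((¬C ⊔ B) ⊓ C): not entailed.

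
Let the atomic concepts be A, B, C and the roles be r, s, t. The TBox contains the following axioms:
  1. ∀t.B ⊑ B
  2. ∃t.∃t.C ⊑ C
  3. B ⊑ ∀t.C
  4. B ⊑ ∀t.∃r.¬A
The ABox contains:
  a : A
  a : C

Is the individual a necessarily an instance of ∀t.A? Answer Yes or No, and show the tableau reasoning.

1. a : ∀t.A?  L(a) = {A, C} ∪ {∃t.¬A}
   open: L(a) ⊇ {A, C, ¬B, ∃t.¬A, ∃t.¬B} (+ ∃-successors) — a ∉ ∀t.A possible
2. Hence a : ∀t.A: not entailed.

No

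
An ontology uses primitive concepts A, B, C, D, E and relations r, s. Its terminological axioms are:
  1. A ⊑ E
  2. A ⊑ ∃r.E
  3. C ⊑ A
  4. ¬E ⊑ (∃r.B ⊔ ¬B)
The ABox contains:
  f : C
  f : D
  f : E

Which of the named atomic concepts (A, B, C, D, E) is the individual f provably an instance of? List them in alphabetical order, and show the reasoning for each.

1. f : A?  L(f) = {C, D, E} ∪ {¬A}
   clash {A, ¬A} at f — f ∈ A
2. f : B?  L(f) = {C, D, E} ∪ {¬B}
   apply at f: C⊑A
   open: L(f) ⊇ {A, C, D, E, ¬B, …} (+ ∃-successors) — f ∉ B possible
3. f : C?  L(f) = {C, D, E} ∪ {¬C}
   clash {C, ¬C} at f — f ∈ C
4. f : D?  L(f) = {C, D, E} ∪ {¬D}
   clash {D, ¬D} at f — f ∈ D
5. f : E?  L(f) = {C, D, E} ∪ {¬E}
   clash {E, ¬E} at f — f ∈ E
6. Entailed for f: {A, C, D, E}

{A, C, D, E}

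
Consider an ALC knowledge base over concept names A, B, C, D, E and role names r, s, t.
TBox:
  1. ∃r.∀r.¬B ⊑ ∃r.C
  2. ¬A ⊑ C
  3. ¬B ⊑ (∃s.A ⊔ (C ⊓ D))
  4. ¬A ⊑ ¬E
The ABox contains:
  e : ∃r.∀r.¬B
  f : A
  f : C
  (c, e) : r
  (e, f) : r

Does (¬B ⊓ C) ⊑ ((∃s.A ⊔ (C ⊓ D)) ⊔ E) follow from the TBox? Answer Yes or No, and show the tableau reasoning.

1. (¬B ⊓ C) ⊑ ((∃s.A ⊔ (C ⊓ D)) ⊔ E)  ⇔  ((¬B ⊓ C) ⊓ ((∀s.¬A ⊓ (¬C ⊔ ¬D)) ⊓ ¬E)) unsat w.r.t. T
   all branches close; clash {D, ¬D} at x₀
2. Hence (¬B ⊓ C) ⊑ ((∃s.A ⊔ (C ⊓ D)) ⊔ E): entailed.

Yes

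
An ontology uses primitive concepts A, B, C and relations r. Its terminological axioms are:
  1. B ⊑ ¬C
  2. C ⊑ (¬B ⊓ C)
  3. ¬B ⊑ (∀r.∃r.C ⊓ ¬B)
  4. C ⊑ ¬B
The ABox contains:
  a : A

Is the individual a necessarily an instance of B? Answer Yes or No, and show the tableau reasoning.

1. a : B?  L(a) = {A} ∪ {¬B}
   apply at a: ¬B⊑(∀r.∃r.C ⊓ ¬B)
   open: L(a) ⊇ {A, ¬B, ¬C, ∀r.∃r.C} — a ∉ B possible
2. Hence a : B: not entailed.

No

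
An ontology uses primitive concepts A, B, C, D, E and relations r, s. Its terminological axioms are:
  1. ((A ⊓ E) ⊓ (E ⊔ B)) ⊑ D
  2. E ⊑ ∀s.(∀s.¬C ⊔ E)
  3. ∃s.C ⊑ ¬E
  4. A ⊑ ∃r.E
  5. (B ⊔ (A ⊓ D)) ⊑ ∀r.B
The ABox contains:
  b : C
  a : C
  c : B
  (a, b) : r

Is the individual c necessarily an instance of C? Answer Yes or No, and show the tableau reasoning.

No

1. c : C?  L(c) = {B} ∪ {¬C}
   open: L(c) ⊇ {B, ¬A, ¬C, ¬E, ∀r.B, …} — c ∉ C possible
2. Hence c : C: not entailed.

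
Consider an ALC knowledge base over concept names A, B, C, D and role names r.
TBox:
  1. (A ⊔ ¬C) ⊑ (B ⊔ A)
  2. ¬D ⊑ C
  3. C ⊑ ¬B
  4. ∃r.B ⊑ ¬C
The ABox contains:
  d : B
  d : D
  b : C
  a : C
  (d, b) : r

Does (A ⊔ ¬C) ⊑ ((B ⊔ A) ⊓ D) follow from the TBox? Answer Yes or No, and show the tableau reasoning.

No

1. (A ⊔ ¬C) ⊑ ((B ⊔ A) ⊓ D)  ⇔  ((A ⊔ ¬C) ⊓ ((¬B ⊓ ¬A) ⊔ ¬D)) unsat w.r.t. T
   apply at x₀: (A ⊔ ¬C)⊑(B ⊔ A)
   open: L(x₀) ⊇ {A, C, ¬B, ¬D, ∀r.¬B}
2. Hence (A ⊔ ¬C) ⊑ ((B ⊔ A) ⊓ D): not entailed.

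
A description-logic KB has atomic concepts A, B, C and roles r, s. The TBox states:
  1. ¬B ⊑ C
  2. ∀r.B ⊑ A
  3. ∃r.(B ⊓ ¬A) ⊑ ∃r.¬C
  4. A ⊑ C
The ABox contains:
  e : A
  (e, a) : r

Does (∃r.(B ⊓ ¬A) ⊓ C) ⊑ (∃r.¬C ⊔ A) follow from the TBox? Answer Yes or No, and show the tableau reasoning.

Yes

1. (∃r.(B ⊓ ¬A) ⊓ C) ⊑ (∃r.¬C ⊔ A)  ⇔  ((∃r.(B ⊓ ¬A) ⊓ C) ⊓ (∀r.C ⊓ ¬A)) unsat w.r.t. T
   all branches close; clash {A, ¬A} at x₀
2. Hence (∃r.(B ⊓ ¬A) ⊓ C) ⊑ (∃r.¬C ⊔ A): entailed.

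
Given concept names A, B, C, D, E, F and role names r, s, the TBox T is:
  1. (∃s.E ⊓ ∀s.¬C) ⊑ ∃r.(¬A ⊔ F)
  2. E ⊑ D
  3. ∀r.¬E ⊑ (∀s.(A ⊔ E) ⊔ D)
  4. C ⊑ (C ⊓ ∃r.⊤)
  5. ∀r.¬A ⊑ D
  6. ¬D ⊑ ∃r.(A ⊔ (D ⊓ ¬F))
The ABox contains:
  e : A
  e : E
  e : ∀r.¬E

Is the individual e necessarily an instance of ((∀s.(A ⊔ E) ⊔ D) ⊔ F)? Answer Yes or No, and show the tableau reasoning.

Yes

1. e : ((∀s.(A ⊔ E) ⊔ D) ⊔ F)?  L(e) = {A, E, ∀r.¬E} ∪ {((∃s.(¬A ⊓ ¬E) ⊓ ¬D) ⊓ ¬F)}
   clash {D, ¬D} at e — e ∈ ((∀s.(A ⊔ E) ⊔ D) ⊔ F)
2. Hence e : ((∀s.(A ⊔ E) ⊔ D) ⊔ F): entailed.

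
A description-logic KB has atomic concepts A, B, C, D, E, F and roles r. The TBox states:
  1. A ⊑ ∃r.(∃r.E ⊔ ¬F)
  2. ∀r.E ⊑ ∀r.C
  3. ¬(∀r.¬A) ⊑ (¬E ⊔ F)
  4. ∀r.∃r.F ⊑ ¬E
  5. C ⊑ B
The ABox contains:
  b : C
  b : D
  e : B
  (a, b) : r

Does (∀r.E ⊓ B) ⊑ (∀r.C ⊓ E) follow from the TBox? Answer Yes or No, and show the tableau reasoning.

No

1. (∀r.E ⊓ B) ⊑ (∀r.C ⊓ E)  ⇔  ((∀r.E ⊓ B) ⊓ (∃r.¬C ⊔ ¬E)) unsat w.r.t. T
   apply at x₀: ∀r.E⊑∀r.C
   open: L(x₀) ⊇ {B, ¬A, ¬E, ∀r.C, ∀r.E, …}
2. Hence (∀r.E ⊓ B) ⊑ (∀r.C ⊓ E): not entailed.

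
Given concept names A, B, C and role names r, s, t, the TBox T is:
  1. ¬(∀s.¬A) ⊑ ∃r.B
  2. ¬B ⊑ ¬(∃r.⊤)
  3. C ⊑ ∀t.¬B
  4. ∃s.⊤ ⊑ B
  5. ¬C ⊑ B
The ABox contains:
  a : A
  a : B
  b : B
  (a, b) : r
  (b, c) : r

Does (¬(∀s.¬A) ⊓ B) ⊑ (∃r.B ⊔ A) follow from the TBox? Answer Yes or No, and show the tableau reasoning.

Yes

1. (¬(∀s.¬A) ⊓ B) ⊑ (∃r.B ⊔ A)  ⇔  ((∃s.A ⊓ B) ⊓ (∀r.¬B ⊓ ¬A)) unsat w.r.t. T
   all branches close; clash {B, ¬B} at an ∃-successor
2. Hence (¬(∀s.¬A) ⊓ B) ⊑ (∃r.B ⊔ A): entailed.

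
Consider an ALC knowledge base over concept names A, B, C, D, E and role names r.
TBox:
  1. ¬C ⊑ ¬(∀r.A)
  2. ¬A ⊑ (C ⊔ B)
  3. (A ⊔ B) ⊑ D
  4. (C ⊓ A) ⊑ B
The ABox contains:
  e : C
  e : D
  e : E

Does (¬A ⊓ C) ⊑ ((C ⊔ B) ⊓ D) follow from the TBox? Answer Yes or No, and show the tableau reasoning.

1. (¬A ⊓ C) ⊑ ((C ⊔ B) ⊓ D)  ⇔  ((¬A ⊓ C) ⊓ ((¬C ⊓ ¬B) ⊔ ¬D)) unsat w.r.t. T
   apply at x₀: ¬A⊑(C ⊔ B)
   open: L(x₀) ⊇ {C, ¬A, ¬B, ¬D}
2. Hence (¬A ⊓ C) ⊑ ((C ⊔ B) ⊓ D): not entailed.

No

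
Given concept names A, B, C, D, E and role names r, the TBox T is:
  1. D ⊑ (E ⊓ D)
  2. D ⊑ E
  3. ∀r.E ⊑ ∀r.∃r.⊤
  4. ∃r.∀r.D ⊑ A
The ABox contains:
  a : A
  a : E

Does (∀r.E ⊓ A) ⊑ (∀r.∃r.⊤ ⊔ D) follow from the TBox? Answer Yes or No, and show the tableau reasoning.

Yes

1. (∀r.E ⊓ A) ⊑ (∀r.∃r.⊤ ⊔ D)  ⇔  ((∀r.E ⊓ A) ⊓ (∃r.∀r.⊥ ⊓ ¬D)) unsat w.r.t. T
   all branches close; clash ⊥ at an ∃-successor
2. Hence (∀r.E ⊓ A) ⊑ (∀r.∃r.⊤ ⊔ D): entailed.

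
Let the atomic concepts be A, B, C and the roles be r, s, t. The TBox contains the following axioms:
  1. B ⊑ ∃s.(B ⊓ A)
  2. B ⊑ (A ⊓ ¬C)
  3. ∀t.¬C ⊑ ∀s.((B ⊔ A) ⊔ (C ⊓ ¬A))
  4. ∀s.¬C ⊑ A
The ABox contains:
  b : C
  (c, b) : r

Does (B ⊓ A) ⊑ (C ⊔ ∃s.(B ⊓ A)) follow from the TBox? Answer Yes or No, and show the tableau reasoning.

Yes

1. (B ⊓ A) ⊑ (C ⊔ ∃s.(B ⊓ A))  ⇔  ((B ⊓ A) ⊓ (¬C ⊓ ∀s.(¬B ⊔ ¬A))) unsat w.r.t. T
   all branches close; clash {A, ¬A} at an ∃-successor
2. Hence (B ⊓ A) ⊑ (C ⊔ ∃s.(B ⊓ A)): entailed.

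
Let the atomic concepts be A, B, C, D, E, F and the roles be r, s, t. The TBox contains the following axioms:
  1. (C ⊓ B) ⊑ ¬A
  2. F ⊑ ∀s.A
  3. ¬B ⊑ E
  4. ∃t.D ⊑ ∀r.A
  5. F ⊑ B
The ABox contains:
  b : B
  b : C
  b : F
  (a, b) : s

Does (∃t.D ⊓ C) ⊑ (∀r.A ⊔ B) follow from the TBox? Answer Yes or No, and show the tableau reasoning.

1. (∃t.D ⊓ C) ⊑ (∀r.A ⊔ B)  ⇔  ((∃t.D ⊓ C) ⊓ (∃r.¬A ⊓ ¬B)) unsat w.r.t. T
   all branches close; clash {B, ¬B} at x₀
2. Hence (∃t.D ⊓ C) ⊑ (∀r.A ⊔ B): entailed.

Yes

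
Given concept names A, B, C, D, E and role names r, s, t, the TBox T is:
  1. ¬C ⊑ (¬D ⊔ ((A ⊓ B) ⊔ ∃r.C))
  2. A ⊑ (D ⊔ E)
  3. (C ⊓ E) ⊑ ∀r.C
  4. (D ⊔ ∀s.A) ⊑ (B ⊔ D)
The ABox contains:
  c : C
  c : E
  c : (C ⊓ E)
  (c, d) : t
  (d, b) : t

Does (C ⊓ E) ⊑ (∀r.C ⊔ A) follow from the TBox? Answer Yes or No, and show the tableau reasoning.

1. (C ⊓ E) ⊑ (∀r.C ⊔ A)  ⇔  ((C ⊓ E) ⊓ (∃r.¬C ⊓ ¬A)) unsat w.r.t. T
   all branches close; clash {C, ¬C} at an ∃-successor
2. Hence (C ⊓ E) ⊑ (∀r.C ⊔ A): entailed.

Yes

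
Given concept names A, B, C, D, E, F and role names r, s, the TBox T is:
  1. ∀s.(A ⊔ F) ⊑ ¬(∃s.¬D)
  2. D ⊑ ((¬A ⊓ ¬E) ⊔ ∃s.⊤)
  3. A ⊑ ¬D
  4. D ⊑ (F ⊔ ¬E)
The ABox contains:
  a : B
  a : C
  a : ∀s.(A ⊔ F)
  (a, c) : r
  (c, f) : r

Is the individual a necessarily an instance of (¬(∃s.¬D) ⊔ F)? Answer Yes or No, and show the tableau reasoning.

1. a : (¬(∃s.¬D) ⊔ F)?  L(a) = {B, C, ∀s.(A ⊔ F)} ∪ {(∃s.¬D ⊓ ¬F)}
   clash {D, ¬D} at an ∃-successor — a ∈ (¬(∃s.¬D) ⊔ F)
2. Hence a : (¬(∃s.¬D) ⊔ F): entailed.

Yes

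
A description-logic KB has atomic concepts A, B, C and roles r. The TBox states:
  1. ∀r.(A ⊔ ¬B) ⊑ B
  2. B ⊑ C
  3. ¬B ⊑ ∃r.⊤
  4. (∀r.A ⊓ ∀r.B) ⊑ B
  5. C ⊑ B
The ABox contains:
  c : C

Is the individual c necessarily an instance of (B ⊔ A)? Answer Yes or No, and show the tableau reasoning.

1. c : (B ⊔ A)?  L(c) = {C} ∪ {(¬B ⊓ ¬A)}
   clash {B, ¬B} at c — c ∈ (B ⊔ A)
2. Hence c : (B ⊔ A): entailed.

Yes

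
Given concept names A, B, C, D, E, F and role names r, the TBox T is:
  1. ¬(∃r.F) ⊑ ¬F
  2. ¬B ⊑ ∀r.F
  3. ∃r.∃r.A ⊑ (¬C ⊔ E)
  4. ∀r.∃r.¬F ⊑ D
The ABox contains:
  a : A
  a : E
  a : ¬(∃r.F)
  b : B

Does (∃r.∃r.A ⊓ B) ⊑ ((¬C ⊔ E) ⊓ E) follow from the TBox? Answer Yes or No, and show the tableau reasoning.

1. (∃r.∃r.A ⊓ B) ⊑ ((¬C ⊔ E) ⊓ E)  ⇔  ((∃r.∃r.A ⊓ B) ⊓ ((C ⊓ ¬E) ⊔ ¬E)) unsat w.r.t. T
   apply at x₀: ∃r.∃r.A⊑(¬C ⊔ E)
   open: L(x₀) ⊇ {B, ¬C, ¬E, ∃r.F, ∃r.∀r.F, …} (+ ∃-successors)
2. Hence (∃r.∃r.A ⊓ B) ⊑ ((¬C ⊔ E) ⊓ E): not entailed.

No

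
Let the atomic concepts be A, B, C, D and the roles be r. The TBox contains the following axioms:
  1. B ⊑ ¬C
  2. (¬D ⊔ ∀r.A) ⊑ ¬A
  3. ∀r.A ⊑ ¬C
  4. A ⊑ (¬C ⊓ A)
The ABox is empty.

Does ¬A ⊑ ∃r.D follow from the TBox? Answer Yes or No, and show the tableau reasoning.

No

1. ¬A ⊑ ∃r.D  ⇔  (¬A ⊓ ∀r.¬D) unsat w.r.t. T
   open: L(x₀) ⊇ {¬A, ¬B, ∀r.¬D, ∃r.¬A} (+ ∃-successors)
2. Hence ¬A ⊑ ∃r.D: not entailed.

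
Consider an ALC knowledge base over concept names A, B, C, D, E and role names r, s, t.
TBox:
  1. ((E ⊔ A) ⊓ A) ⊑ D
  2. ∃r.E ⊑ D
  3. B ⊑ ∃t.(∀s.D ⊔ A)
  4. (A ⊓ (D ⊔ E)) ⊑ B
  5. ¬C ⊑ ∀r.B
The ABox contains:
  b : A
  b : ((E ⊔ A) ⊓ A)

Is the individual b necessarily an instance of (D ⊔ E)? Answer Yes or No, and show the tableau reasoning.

Yes

1. b : (D ⊔ E)?  L(b) = {A, ((E ⊔ A) ⊓ A)} ∪ {(¬D ⊓ ¬E)}
   clash {D, ¬D} at b — b ∈ (D ⊔ E)
2. Hence b : (D ⊔ E): entailed.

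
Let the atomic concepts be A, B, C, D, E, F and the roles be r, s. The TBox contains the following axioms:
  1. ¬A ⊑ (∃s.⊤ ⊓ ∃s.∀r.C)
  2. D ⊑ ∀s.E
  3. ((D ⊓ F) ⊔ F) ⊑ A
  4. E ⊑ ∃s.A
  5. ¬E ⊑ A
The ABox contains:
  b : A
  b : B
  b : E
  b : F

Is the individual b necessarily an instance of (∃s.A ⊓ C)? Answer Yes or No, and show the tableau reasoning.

1. b : (∃s.A ⊓ C)?  L(b) = {A, B, E, F} ∪ {(∀s.¬A ⊔ ¬C)}
   apply at b: E⊑∃s.A
   open: L(b) ⊇ {A, B, E, F, ¬C, …} (+ ∃-successors) — b ∉ (∃s.A ⊓ C) possible
2. Hence b : (∃s.A ⊓ C): not entailed.

No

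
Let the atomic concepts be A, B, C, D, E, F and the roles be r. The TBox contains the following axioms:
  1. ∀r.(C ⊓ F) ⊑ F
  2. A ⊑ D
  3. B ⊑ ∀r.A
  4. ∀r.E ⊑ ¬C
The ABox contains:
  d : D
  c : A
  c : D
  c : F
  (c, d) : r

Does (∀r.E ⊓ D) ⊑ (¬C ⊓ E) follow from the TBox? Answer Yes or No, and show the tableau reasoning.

1. (∀r.E ⊓ D) ⊑ (¬C ⊓ E)  ⇔  ((∀r.E ⊓ D) ⊓ (C ⊔ ¬E)) unsat w.r.t. T
   apply at x₀: ∀r.E⊑¬C
   open: L(x₀) ⊇ {D, ¬B, ¬C, ¬E, ∀r.E, …} (+ ∃-successors)
2. Hence (∀r.E ⊓ D) ⊑ (¬C ⊓ E): not entailed.

No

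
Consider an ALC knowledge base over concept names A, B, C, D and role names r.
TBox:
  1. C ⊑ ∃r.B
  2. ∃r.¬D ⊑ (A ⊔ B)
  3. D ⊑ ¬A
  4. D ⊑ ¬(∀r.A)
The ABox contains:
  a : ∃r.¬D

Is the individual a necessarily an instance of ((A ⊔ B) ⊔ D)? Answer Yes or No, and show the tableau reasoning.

Yes

1. a : ((A ⊔ B) ⊔ D)?  L(a) = {∃r.¬D} ∪ {((¬A ⊓ ¬B) ⊓ ¬D)}
   clash {B, ¬B} at a — a ∈ ((A ⊔ B) ⊔ D)
2. Hence a : ((A ⊔ B) ⊔ D): entailed.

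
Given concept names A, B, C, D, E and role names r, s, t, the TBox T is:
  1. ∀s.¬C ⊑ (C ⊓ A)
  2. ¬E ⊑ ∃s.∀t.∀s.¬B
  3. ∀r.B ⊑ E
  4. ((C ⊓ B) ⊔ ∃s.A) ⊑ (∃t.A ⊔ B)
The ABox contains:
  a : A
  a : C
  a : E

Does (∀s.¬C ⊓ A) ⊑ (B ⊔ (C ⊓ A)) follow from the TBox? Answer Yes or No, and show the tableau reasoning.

1. (∀s.¬C ⊓ A) ⊑ (B ⊔ (C ⊓ A))  ⇔  ((∀s.¬C ⊓ A) ⊓ (¬B ⊓ (¬C ⊔ ¬A))) unsat w.r.t. T
   all branches close; clash {A, ¬A} at x₀
2. Hence (∀s.¬C ⊓ A) ⊑ (B ⊔ (C ⊓ A)): entailed.

Yes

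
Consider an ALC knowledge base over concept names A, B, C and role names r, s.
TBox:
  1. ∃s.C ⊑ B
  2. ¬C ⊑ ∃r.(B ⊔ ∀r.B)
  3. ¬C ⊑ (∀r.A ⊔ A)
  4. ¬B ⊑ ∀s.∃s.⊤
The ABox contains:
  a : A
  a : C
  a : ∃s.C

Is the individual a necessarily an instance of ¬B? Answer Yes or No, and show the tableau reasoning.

1. a : ¬B?  L(a) = {A, C, ∃s.C} ∪ {B}
   open: L(a) ⊇ {A, B, C, ∃s.C} (+ ∃-successors) — a ∉ ¬B possible
2. Hence a : ¬B: not entailed.

No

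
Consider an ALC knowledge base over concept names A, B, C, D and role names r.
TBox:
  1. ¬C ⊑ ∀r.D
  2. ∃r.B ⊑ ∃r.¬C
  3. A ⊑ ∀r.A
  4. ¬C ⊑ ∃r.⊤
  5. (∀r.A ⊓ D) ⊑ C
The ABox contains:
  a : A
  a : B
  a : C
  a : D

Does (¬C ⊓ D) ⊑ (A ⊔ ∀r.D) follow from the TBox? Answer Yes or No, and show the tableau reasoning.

1. (¬C ⊓ D) ⊑ (A ⊔ ∀r.D)  ⇔  ((¬C ⊓ D) ⊓ (¬A ⊓ ∃r.¬D)) unsat w.r.t. T
   all branches close; clash {C, ¬C} at x₀
2. Hence (¬C ⊓ D) ⊑ (A ⊔ ∀r.D): entailed.

Yes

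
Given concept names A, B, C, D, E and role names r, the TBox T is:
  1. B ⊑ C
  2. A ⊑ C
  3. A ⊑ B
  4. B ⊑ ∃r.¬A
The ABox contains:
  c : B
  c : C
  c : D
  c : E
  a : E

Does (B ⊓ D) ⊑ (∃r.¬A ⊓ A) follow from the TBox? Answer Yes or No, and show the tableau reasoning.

1. (B ⊓ D) ⊑ (∃r.¬A ⊓ A)  ⇔  ((B ⊓ D) ⊓ (∀r.A ⊔ ¬A)) unsat w.r.t. T
   apply at x₀: B⊑C; B⊑∃r.¬A
   open: L(x₀) ⊇ {B, C, D, ¬A, ∃r.¬A} (+ ∃-successors)
2. Hence (B ⊓ D) ⊑ (∃r.¬A ⊓ A): not entailed.

No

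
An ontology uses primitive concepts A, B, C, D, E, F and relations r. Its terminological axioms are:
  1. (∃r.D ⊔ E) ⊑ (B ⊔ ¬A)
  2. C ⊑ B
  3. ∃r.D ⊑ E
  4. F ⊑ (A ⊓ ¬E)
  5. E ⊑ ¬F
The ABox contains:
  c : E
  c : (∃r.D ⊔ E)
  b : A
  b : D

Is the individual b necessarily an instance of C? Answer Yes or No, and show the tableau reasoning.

No

1. b : C?  L(b) = {A, D} ∪ {¬C}
   open: L(b) ⊇ {A, D, ¬C, ¬E, ¬F, …} — b ∉ C possible
2. Hence b : C: not entailed.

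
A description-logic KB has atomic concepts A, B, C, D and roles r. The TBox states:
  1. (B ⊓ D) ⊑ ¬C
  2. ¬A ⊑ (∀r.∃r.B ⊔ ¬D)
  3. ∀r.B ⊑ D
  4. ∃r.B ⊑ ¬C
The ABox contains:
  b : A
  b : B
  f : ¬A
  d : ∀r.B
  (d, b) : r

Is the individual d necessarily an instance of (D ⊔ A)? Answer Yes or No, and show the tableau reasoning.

1. d : (D ⊔ A)?  L(d) = {∀r.B} ∪ {(¬D ⊓ ¬A)}
   clash {D, ¬D} at d — d ∈ (D ⊔ A)
2. Hence d : (D ⊔ A): entailed.

Yes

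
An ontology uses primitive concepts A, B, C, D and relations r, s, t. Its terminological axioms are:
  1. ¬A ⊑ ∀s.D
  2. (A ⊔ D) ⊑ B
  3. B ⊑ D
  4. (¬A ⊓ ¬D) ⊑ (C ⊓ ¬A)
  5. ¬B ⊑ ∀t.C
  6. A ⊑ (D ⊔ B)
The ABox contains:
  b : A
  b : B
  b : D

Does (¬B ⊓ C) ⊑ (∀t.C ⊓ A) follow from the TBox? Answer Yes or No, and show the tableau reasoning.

1. (¬B ⊓ C) ⊑ (∀t.C ⊓ A)  ⇔  ((¬B ⊓ C) ⊓ (∃t.¬C ⊔ ¬A)) unsat w.r.t. T
   apply at x₀: ¬B⊑∀t.C
   open: L(x₀) ⊇ {C, ¬A, ¬B, ¬D, ∀s.D, …}
2. Hence (¬B ⊓ C) ⊑ (∀t.C ⊓ A): not entailed.

No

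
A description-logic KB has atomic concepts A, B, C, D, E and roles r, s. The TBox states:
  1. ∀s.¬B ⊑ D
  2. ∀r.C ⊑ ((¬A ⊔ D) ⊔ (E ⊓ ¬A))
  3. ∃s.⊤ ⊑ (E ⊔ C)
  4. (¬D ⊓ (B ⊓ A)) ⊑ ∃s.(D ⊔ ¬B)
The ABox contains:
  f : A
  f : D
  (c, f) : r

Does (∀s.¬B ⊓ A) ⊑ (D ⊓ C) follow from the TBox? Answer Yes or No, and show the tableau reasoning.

1. (∀s.¬B ⊓ A) ⊑ (D ⊓ C)  ⇔  ((∀s.¬B ⊓ A) ⊓ (¬D ⊔ ¬C)) unsat w.r.t. T
   apply at x₀: ∀s.¬B⊑D
   open: L(x₀) ⊇ {A, D, ¬C, ∀s.¬B, ∀s.⊥, …} (+ ∃-successors)
2. Hence (∀s.¬B ⊓ A) ⊑ (D ⊓ C): not entailed.

No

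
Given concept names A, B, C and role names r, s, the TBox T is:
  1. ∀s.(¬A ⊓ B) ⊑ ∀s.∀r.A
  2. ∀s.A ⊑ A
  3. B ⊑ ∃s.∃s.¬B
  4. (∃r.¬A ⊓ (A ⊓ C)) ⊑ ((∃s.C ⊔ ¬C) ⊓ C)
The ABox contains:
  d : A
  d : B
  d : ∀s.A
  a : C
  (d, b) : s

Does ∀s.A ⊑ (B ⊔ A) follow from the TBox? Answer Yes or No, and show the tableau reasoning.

1. ∀s.A ⊑ (B ⊔ A)  ⇔  (∀s.A ⊓ (¬B ⊓ ¬A)) unsat w.r.t. T
   all branches close; clash {A, ¬A} at x₀
2. Hence ∀s.A ⊑ (B ⊔ A): entailed.

Yes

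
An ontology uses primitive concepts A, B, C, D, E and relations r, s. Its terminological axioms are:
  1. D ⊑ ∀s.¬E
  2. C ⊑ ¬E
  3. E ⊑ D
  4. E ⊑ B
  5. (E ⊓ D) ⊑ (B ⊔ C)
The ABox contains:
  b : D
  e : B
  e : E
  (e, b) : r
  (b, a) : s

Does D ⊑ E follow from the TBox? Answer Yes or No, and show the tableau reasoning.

1. D ⊑ E  ⇔  (D ⊓ ¬E) unsat w.r.t. T
   apply at x₀: D⊑∀s.¬E
   open: L(x₀) ⊇ {D, ¬E, ∀s.¬E}
2. Hence D ⊑ E: not entailed.

No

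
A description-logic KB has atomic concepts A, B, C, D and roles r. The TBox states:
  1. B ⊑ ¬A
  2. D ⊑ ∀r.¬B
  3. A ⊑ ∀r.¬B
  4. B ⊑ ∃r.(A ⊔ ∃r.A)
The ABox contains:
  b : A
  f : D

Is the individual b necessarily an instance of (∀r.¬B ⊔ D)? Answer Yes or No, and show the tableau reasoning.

Yes

1. b : (∀r.¬B ⊔ D)?  L(b) = {A} ∪ {(∃r.B ⊓ ¬D)}
   clash {A, ¬A} at b — b ∈ (∀r.¬B ⊔ D)
2. Hence b : (∀r.¬B ⊔ D): entailed.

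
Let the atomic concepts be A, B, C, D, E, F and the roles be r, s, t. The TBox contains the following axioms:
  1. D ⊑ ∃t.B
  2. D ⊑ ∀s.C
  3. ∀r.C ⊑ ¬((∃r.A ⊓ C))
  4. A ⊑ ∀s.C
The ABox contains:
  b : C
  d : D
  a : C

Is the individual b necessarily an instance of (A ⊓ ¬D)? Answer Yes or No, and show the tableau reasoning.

No

1. b : (A ⊓ ¬D)?  L(b) = {C} ∪ {(¬A ⊔ D)}
   open: L(b) ⊇ {C, ¬A, ¬D, ∃r.¬C} (+ ∃-successors) — b ∉ (A ⊓ ¬D) possible
2. Hence b : (A ⊓ ¬D): not entailed.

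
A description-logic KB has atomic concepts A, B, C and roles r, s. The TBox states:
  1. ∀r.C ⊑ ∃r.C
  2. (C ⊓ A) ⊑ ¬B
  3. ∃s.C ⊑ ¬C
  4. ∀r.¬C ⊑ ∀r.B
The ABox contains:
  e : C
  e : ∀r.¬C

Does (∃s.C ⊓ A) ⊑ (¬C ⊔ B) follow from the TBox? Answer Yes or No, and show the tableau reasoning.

Yes

1. (∃s.C ⊓ A) ⊑ (¬C ⊔ B)  ⇔  ((∃s.C ⊓ A) ⊓ (C ⊓ ¬B)) unsat w.r.t. T
   all branches close; clash {C, ¬C} at x₀
2. Hence (∃s.C ⊓ A) ⊑ (¬C ⊔ B): entailed.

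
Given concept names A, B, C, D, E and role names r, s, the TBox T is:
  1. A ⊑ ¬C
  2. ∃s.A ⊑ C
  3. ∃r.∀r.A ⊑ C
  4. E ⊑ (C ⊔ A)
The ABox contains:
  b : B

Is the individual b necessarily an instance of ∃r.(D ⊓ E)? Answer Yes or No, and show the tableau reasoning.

No

1. b : ∃r.(D ⊓ E)?  L(b) = {B} ∪ {∀r.(¬D ⊔ ¬E)}
   open: L(b) ⊇ {B, ¬A, ¬E, ∀r.(¬D ⊔ ¬E), ∀r.∃r.¬A, …} — b ∉ ∃r.(D ⊓ E) possible
2. Hence b : ∃r.(D ⊓ E): not entailed.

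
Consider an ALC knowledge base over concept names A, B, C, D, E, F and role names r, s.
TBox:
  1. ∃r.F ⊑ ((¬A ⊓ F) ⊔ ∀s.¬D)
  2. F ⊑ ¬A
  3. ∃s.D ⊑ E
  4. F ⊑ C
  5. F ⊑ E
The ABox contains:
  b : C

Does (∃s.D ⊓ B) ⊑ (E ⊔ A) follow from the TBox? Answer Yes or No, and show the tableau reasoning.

Yes

1. (∃s.D ⊓ B) ⊑ (E ⊔ A)  ⇔  ((∃s.D ⊓ B) ⊓ (¬E ⊓ ¬A)) unsat w.r.t. T
   all branches close; clash {E, ¬E} at x₀
2. Hence (∃s.D ⊓ B) ⊑ (E ⊔ A): entailed.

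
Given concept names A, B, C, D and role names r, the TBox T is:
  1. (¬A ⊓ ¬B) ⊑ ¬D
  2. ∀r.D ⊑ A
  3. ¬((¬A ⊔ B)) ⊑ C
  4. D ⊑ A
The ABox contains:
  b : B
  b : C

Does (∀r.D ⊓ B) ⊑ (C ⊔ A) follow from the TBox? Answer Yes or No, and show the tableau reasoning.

Yes

1. (∀r.D ⊓ B) ⊑ (C ⊔ A)  ⇔  ((∀r.D ⊓ B) ⊓ (¬C ⊓ ¬A)) unsat w.r.t. T
   all branches close; clash {C, ¬C} at x₀
2. Hence (∀r.D ⊓ B) ⊑ (C ⊔ A): entailed.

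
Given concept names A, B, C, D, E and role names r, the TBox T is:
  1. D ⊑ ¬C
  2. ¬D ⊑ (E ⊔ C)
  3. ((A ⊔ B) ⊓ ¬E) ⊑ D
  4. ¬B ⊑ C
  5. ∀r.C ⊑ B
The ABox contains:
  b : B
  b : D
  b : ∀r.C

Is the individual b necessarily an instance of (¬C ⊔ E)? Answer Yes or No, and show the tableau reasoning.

1. b : (¬C ⊔ E)?  L(b) = {B, D, ∀r.C} ∪ {(C ⊓ ¬E)}
   clash {C, ¬C} at b — b ∈ (¬C ⊔ E)
2. Hence b : (¬C ⊔ E): entailed.

Yes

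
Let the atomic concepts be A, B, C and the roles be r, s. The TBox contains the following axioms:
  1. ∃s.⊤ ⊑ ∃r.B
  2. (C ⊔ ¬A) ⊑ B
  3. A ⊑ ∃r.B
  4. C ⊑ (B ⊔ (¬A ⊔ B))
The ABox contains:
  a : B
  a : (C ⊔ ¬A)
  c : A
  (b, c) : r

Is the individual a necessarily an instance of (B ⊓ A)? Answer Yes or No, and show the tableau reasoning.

1. a : (B ⊓ A)?  L(a) = {B, (C ⊔ ¬A)} ∪ {(¬B ⊔ ¬A)}
   open: L(a) ⊇ {B, C, ¬A, ∀s.⊥} — a ∉ (B ⊓ A) possible
2. Hence a : (B ⊓ A): not entailed.

No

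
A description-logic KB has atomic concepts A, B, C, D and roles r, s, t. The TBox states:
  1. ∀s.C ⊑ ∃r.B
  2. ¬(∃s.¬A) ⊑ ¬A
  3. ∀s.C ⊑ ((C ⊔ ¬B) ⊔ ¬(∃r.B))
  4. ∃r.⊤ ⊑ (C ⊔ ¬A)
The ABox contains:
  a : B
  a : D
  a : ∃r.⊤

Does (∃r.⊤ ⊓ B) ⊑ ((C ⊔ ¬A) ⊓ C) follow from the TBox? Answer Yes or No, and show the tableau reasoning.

1. (∃r.⊤ ⊓ B) ⊑ ((C ⊔ ¬A) ⊓ C)  ⇔  ((∃r.⊤ ⊓ B) ⊓ ((¬C ⊓ A) ⊔ ¬C)) unsat w.r.t. T
   apply at x₀: ∃r.⊤⊑(C ⊔ ¬A)
   open: L(x₀) ⊇ {B, ¬A, ¬C, ∃r.⊤, ∃s.¬C} (+ ∃-successors)
2. Hence (∃r.⊤ ⊓ B) ⊑ ((C ⊔ ¬A) ⊓ C): not entailed.

No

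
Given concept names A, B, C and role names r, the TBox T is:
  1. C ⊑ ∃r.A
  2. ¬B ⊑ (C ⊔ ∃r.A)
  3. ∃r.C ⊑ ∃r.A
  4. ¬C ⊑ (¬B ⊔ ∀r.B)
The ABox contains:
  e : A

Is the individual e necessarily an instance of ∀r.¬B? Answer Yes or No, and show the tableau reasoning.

1. e : ∀r.¬B?  L(e) = {A} ∪ {∃r.B}
   open: L(e) ⊇ {A, B, ¬C, ∀r.B, ∀r.¬C, …} (+ ∃-successors) — e ∉ ∀r.¬B possible
2. Hence e : ∀r.¬B: not entailed.

No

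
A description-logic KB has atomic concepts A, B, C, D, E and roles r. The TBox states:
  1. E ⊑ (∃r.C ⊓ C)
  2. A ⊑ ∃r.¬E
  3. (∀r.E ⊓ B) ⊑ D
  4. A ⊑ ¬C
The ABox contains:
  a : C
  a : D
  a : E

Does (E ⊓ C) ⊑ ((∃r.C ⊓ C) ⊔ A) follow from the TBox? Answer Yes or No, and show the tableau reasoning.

1. (E ⊓ C) ⊑ ((∃r.C ⊓ C) ⊔ A)  ⇔  ((E ⊓ C) ⊓ ((∀r.¬C ⊔ ¬C) ⊓ ¬A)) unsat w.r.t. T
   all branches close; clash {C, ¬C} at x₀
2. Hence (E ⊓ C) ⊑ ((∃r.C ⊓ C) ⊔ A): entailed.

Yes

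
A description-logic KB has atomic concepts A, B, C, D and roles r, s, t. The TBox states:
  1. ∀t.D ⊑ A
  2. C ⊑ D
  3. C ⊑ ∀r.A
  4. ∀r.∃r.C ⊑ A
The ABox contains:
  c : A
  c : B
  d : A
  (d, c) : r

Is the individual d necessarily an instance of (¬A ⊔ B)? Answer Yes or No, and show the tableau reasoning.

1. d : (¬A ⊔ B)?  L(d) = {A} ∪ {(A ⊓ ¬B)}
   open: L(d) ⊇ {A, ¬B, ¬C} — d ∉ (¬A ⊔ B) possible
2. Hence d : (¬A ⊔ B): not entailed.

No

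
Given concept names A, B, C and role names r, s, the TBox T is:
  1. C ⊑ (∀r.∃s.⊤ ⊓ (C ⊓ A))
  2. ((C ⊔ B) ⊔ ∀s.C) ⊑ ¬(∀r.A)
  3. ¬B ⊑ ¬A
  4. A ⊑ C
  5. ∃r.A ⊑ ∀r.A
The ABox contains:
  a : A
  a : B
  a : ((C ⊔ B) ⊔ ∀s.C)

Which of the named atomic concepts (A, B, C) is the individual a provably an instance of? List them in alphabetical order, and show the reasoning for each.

{A, B, C}

1. a : A?  L(a) = {A, B, ((C ⊔ B) ⊔ ∀s.C)} ∪ {¬A}
   clash {A, ¬A} at a — a ∈ A
2. a : B?  L(a) = {A, B, ((C ⊔ B) ⊔ ∀s.C)} ∪ {¬B}
   clash {B, ¬B} at a — a ∈ B
3. a : C?  L(a) = {A, B, ((C ⊔ B) ⊔ ∀s.C)} ∪ {¬C}
   clash {C, ¬C} at a — a ∈ C
4. Entailed for a: {A, B, C}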